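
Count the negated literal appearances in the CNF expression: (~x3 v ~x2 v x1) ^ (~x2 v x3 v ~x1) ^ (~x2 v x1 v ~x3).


Scan each clause for negated literals.
Clause 1: 2 negative; Clause 2: 2 negative; Clause 3: 2 negative.
Total negative literal occurrences = 6.

6


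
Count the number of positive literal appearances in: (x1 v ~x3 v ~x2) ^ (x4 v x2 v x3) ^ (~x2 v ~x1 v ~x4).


Scan each clause for unnegated literals.
Clause 1: 1 positive; Clause 2: 3 positive; Clause 3: 0 positive.
Total positive literal occurrences = 4.

4


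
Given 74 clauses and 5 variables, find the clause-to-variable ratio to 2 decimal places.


Clause-to-variable ratio = clauses / variables.
74 / 5 = 14.8.

14.8


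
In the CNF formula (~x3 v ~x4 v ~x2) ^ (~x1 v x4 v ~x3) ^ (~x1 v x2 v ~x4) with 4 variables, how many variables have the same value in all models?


Find all satisfying assignments: 10 model(s).
Check which variables have the same value in every model.
No variable is fixed across all models.
Backbone size = 0.

0


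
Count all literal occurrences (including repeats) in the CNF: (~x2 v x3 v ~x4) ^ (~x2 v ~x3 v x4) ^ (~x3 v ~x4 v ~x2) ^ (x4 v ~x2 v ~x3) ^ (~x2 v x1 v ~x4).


Clause lengths: 3, 3, 3, 3, 3.
Sum = 3 + 3 + 3 + 3 + 3 = 15.

15


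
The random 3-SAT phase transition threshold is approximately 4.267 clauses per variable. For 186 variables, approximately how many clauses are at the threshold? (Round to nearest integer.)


The 3-SAT phase transition occurs at approximately 4.267 clauses per variable.
m = 4.267 * 186 = 793.662.
Rounded to nearest integer: 794.

794


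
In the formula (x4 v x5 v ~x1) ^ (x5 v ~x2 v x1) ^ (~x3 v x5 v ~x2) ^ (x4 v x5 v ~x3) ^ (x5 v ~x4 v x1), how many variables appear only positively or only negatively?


A pure literal appears in only one polarity across all clauses.
Pure literals: x2 (negative only), x3 (negative only), x5 (positive only).
Count = 3.

3


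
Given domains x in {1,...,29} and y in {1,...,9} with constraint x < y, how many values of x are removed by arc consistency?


For the constraint x < y, x needs a supporting value in y's domain.
x can be at most 8 (one less than y's maximum).
Valid x values from domain: 8 out of 29.
Pruned = 29 - 8 = 21.

21


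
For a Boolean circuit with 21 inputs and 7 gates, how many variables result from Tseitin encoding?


The Tseitin transformation introduces one auxiliary variable per gate.
Total variables = inputs + gates = 21 + 7 = 28.

28


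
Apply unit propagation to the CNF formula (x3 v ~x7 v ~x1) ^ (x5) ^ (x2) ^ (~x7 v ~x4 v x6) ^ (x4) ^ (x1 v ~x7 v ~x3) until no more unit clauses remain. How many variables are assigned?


Unit propagation repeatedly assigns the literal in any unit clause, then simplifies.
Assignments in order: x5 = T, x2 = T, x4 = T.
No further unit clauses remain.
Total variables assigned = 3.

3


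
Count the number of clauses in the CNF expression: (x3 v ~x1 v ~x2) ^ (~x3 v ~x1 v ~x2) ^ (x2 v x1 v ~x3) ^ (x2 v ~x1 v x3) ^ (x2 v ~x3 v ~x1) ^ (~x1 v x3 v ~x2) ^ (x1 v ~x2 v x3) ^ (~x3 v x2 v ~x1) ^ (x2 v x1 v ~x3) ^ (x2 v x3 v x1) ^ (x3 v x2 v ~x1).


Each group enclosed in parentheses joined by ^ is one clause.
Counting the conjuncts: 11 clauses.

11


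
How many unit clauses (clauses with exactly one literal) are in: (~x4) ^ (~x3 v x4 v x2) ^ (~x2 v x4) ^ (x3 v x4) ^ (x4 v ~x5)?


A unit clause contains exactly one literal.
Unit clauses found: (~x4).
Count = 1.

1


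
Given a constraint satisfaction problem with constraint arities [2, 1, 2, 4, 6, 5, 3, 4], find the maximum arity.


The arities are: 2, 1, 2, 4, 6, 5, 3, 4.
Scan for the maximum value.
Maximum arity = 6.

6


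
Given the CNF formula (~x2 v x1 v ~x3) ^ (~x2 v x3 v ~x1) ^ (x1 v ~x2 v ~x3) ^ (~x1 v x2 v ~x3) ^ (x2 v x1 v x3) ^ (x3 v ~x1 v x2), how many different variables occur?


Identify each distinct variable in the formula.
Variables found: x1, x2, x3.
Total distinct variables = 3.

3


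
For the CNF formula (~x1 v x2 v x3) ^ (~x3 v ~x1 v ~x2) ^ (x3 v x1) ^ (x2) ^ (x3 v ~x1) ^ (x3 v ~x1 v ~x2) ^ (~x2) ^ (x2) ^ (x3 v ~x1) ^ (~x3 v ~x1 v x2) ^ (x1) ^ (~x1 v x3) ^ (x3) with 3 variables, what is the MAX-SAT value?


Enumerate all 8 truth assignments.
For each, count how many of the 13 clauses are satisfied.
The formula is not fully satisfiable, so the maximum is below 13.
Maximum simultaneously satisfiable clauses = 11.

11


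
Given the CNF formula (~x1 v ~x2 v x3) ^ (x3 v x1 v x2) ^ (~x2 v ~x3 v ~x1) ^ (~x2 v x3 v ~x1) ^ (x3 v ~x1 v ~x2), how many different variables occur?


Identify each distinct variable in the formula.
Variables found: x1, x2, x3.
Total distinct variables = 3.

3


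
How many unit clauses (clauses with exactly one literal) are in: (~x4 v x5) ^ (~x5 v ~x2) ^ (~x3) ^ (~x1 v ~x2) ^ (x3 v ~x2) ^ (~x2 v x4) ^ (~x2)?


A unit clause contains exactly one literal.
Unit clauses found: (~x3), (~x2).
Count = 2.

2


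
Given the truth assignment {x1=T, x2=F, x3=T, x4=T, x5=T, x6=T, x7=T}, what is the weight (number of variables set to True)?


The weight is the number of variables assigned True.
True variables: x1, x3, x4, x5, x6, x7.
Weight = 6.

6


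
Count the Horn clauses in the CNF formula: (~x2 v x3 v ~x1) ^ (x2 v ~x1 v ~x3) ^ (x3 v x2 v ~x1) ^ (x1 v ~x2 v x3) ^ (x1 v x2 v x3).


A Horn clause has at most one positive literal.
Clause 1: 1 positive lit(s) -> Horn
Clause 2: 1 positive lit(s) -> Horn
Clause 3: 2 positive lit(s) -> not Horn
Clause 4: 2 positive lit(s) -> not Horn
Clause 5: 3 positive lit(s) -> not Horn
Total Horn clauses = 2.

2


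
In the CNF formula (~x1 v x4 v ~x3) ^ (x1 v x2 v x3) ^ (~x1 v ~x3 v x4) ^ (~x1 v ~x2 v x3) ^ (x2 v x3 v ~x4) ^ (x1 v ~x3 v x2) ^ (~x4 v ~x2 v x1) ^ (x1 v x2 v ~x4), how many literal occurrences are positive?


Scan each clause for unnegated literals.
Clause 1: 1 positive; Clause 2: 3 positive; Clause 3: 1 positive; Clause 4: 1 positive; Clause 5: 2 positive; Clause 6: 2 positive; Clause 7: 1 positive; Clause 8: 2 positive.
Total positive literal occurrences = 13.

13


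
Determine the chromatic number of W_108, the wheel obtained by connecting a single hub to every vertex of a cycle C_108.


W_108 consists of the cycle C_108 together with a hub vertex adjacent to every cycle vertex.
The cycle C_108 needs 2 colors (even cycle -> 2).
The hub is adjacent to every cycle vertex, so it must receive a new color distinct from all of them.
Chromatic number = 2 + 1 = 3.

3


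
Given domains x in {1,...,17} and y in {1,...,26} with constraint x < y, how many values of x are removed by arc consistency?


For the constraint x < y, x needs a supporting value in y's domain.
x can be at most 25 (one less than y's maximum).
Valid x values from domain: 17 out of 17.
Pruned = 17 - 17 = 0.

0


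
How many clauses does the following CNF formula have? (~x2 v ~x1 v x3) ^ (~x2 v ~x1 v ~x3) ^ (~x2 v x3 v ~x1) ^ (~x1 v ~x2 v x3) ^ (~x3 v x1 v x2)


Each group enclosed in parentheses joined by ^ is one clause.
Counting the conjuncts: 5 clauses.

5


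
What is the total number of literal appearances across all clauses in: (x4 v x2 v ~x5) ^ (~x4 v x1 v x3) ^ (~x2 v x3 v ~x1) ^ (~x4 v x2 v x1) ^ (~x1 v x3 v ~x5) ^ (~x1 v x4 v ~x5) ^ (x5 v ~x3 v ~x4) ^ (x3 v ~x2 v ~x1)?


Clause lengths: 3, 3, 3, 3, 3, 3, 3, 3.
Sum = 3 + 3 + 3 + 3 + 3 + 3 + 3 + 3 = 24.

24


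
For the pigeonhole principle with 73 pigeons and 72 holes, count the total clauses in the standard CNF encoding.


The PHP encoding has two parts:
1) At-least-one-hole clauses: 73 (one per pigeon, each with 72 literals).
2) At-most-one-pigeon-per-hole clauses: 72 holes * C(73,2) = 72 * 2628 = 189216.
Total clauses = 73 + 189216 = 189289.

189289


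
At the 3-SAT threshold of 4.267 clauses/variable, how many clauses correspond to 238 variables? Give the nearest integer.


The 3-SAT phase transition occurs at approximately 4.267 clauses per variable.
m = 4.267 * 238 = 1015.546.
Rounded to nearest integer: 1016.

1016


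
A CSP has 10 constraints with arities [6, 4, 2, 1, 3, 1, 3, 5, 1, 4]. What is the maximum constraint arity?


The arities are: 6, 4, 2, 1, 3, 1, 3, 5, 1, 4.
Scan for the maximum value.
Maximum arity = 6.

6


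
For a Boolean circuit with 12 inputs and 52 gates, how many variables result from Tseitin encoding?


The Tseitin transformation introduces one auxiliary variable per gate.
Total variables = inputs + gates = 12 + 52 = 64.

64


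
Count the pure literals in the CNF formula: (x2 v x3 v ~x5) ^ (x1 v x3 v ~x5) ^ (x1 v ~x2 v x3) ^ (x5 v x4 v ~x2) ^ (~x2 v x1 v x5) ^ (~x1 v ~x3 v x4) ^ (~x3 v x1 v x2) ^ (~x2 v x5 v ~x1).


A pure literal appears in only one polarity across all clauses.
Pure literals: x4 (positive only).
Count = 1.

1


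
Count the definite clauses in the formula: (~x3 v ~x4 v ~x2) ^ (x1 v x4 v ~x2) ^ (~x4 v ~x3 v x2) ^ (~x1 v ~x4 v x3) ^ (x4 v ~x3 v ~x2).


A definite clause has exactly one positive literal.
Clause 1: 0 positive -> not definite
Clause 2: 2 positive -> not definite
Clause 3: 1 positive -> definite
Clause 4: 1 positive -> definite
Clause 5: 1 positive -> definite
Definite clause count = 3.

3


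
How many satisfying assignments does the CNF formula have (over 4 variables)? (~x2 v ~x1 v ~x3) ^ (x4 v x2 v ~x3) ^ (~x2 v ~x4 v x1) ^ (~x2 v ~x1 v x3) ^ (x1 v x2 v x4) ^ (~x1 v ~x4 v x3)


Enumerate all 16 truth assignments over 4 variables.
Test each against every clause.
Satisfying assignments found: 6.

6


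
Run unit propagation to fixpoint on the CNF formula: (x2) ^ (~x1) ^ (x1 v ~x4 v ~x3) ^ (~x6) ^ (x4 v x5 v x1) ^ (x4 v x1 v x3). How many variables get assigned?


Unit propagation repeatedly assigns the literal in any unit clause, then simplifies.
Assignments in order: x2 = T, x1 = F, x6 = F.
No further unit clauses remain.
Total variables assigned = 3.

3


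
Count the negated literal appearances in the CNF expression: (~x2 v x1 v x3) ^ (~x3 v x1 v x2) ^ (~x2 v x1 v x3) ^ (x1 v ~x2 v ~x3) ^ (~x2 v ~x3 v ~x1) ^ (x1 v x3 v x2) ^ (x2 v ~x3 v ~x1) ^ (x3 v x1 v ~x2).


Scan each clause for negated literals.
Clause 1: 1 negative; Clause 2: 1 negative; Clause 3: 1 negative; Clause 4: 2 negative; Clause 5: 3 negative; Clause 6: 0 negative; Clause 7: 2 negative; Clause 8: 1 negative.
Total negative literal occurrences = 11.

11


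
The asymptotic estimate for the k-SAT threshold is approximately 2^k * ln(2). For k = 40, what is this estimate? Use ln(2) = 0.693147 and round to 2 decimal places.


Using the asymptotic formula: threshold ~ 2^k * ln(2).
2^40 = 1099511627776.
1099511627776 * 0.693147 = 762123186258.05.

762123186258.05


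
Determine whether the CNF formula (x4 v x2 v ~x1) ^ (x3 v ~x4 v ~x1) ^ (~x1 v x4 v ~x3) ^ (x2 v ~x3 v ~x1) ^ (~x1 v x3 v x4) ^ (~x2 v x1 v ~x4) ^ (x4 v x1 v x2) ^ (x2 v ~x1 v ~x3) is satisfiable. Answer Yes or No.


Check all 16 possible truth assignments.
Number of satisfying assignments found: 5.
The formula is satisfiable.

Yes


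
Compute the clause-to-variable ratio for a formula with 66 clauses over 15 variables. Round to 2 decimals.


Clause-to-variable ratio = clauses / variables.
66 / 15 = 4.4.

4.4


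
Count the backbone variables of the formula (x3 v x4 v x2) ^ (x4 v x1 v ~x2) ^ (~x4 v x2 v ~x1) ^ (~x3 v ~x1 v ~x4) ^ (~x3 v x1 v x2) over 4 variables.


Find all satisfying assignments: 7 model(s).
Check which variables have the same value in every model.
No variable is fixed across all models.
Backbone size = 0.

0


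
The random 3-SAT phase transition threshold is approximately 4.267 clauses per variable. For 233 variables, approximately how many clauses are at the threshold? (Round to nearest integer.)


The 3-SAT phase transition occurs at approximately 4.267 clauses per variable.
m = 4.267 * 233 = 994.211.
Rounded to nearest integer: 994.

994


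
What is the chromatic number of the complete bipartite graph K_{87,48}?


K_{87,48} is bipartite by definition: the two parts are independent sets, with every edge crossing between them.
Color all vertices in one part with color 1 and all vertices in the other part with color 2.
Since the graph has at least one edge, one color does not suffice.
Chromatic number = 2.

2


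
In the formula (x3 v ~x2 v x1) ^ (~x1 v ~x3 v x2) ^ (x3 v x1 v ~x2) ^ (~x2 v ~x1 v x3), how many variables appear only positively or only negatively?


A pure literal appears in only one polarity across all clauses.
No pure literals found.
Count = 0.

0


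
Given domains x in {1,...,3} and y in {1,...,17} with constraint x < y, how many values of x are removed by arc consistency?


For the constraint x < y, x needs a supporting value in y's domain.
x can be at most 16 (one less than y's maximum).
Valid x values from domain: 3 out of 3.
Pruned = 3 - 3 = 0.

0


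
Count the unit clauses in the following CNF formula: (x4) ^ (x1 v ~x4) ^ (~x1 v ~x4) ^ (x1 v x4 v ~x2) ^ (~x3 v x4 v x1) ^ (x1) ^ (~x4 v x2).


A unit clause contains exactly one literal.
Unit clauses found: (x4), (x1).
Count = 2.

2


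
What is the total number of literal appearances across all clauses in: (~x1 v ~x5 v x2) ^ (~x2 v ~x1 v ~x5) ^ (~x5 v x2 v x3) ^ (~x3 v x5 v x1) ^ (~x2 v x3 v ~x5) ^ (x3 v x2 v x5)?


Clause lengths: 3, 3, 3, 3, 3, 3.
Sum = 3 + 3 + 3 + 3 + 3 + 3 = 18.

18


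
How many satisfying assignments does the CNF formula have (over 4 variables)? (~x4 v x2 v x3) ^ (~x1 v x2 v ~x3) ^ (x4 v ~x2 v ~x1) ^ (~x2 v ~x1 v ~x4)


Enumerate all 16 truth assignments over 4 variables.
Test each against every clause.
Satisfying assignments found: 8.

8


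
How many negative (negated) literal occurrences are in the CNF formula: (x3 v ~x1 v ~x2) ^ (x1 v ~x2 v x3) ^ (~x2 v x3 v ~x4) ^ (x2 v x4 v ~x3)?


Scan each clause for negated literals.
Clause 1: 2 negative; Clause 2: 1 negative; Clause 3: 2 negative; Clause 4: 1 negative.
Total negative literal occurrences = 6.

6


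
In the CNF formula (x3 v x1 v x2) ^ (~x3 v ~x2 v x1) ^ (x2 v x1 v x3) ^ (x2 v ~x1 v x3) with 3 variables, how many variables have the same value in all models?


Find all satisfying assignments: 5 model(s).
Check which variables have the same value in every model.
No variable is fixed across all models.
Backbone size = 0.

0


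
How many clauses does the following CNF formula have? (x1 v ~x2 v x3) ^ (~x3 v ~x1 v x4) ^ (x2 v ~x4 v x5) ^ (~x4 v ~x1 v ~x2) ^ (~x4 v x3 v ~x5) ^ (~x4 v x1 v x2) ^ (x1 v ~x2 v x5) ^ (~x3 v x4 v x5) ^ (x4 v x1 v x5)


Each group enclosed in parentheses joined by ^ is one clause.
Counting the conjuncts: 9 clauses.

9


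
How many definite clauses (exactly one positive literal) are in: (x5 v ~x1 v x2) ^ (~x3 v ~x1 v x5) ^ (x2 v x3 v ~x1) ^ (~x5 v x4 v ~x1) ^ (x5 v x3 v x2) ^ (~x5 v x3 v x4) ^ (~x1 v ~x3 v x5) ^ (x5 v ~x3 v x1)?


A definite clause has exactly one positive literal.
Clause 1: 2 positive -> not definite
Clause 2: 1 positive -> definite
Clause 3: 2 positive -> not definite
Clause 4: 1 positive -> definite
Clause 5: 3 positive -> not definite
Clause 6: 2 positive -> not definite
Clause 7: 1 positive -> definite
Clause 8: 2 positive -> not definite
Definite clause count = 3.

3


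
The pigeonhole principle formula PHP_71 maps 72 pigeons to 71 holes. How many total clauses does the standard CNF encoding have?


The PHP encoding has two parts:
1) At-least-one-hole clauses: 72 (one per pigeon, each with 71 literals).
2) At-most-one-pigeon-per-hole clauses: 71 holes * C(72,2) = 71 * 2556 = 181476.
Total clauses = 72 + 181476 = 181548.

181548


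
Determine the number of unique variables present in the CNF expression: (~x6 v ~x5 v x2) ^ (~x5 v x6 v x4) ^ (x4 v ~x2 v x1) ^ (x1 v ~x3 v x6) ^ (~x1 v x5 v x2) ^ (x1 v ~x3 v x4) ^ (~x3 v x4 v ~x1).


Identify each distinct variable in the formula.
Variables found: x1, x2, x3, x4, x5, x6.
Total distinct variables = 6.

6


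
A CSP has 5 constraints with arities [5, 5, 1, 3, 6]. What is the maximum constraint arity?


The arities are: 5, 5, 1, 3, 6.
Scan for the maximum value.
Maximum arity = 6.

6


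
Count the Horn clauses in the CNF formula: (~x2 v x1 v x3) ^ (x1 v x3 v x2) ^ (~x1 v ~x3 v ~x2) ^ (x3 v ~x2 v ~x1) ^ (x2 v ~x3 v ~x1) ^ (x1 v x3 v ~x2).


A Horn clause has at most one positive literal.
Clause 1: 2 positive lit(s) -> not Horn
Clause 2: 3 positive lit(s) -> not Horn
Clause 3: 0 positive lit(s) -> Horn
Clause 4: 1 positive lit(s) -> Horn
Clause 5: 1 positive lit(s) -> Horn
Clause 6: 2 positive lit(s) -> not Horn
Total Horn clauses = 3.

3


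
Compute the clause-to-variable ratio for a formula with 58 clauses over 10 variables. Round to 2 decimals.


Clause-to-variable ratio = clauses / variables.
58 / 10 = 5.8.

5.8


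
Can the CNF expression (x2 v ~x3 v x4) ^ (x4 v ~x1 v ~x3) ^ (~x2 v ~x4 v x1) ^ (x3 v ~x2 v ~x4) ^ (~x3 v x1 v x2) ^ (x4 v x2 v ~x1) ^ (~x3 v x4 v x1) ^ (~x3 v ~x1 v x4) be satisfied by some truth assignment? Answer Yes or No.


Check all 16 possible truth assignments.
Number of satisfying assignments found: 7.
The formula is satisfiable.

Yes


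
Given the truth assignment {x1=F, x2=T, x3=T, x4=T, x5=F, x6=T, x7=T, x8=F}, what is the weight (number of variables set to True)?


The weight is the number of variables assigned True.
True variables: x2, x3, x4, x6, x7.
Weight = 5.

5


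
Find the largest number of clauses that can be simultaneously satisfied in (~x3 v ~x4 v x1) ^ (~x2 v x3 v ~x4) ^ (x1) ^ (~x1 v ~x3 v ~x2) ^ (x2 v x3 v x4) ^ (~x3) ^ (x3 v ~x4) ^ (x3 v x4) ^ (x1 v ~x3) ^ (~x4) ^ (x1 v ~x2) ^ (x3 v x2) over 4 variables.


Enumerate all 16 truth assignments.
For each, count how many of the 12 clauses are satisfied.
The formula is not fully satisfiable, so the maximum is below 12.
Maximum simultaneously satisfiable clauses = 11.

11


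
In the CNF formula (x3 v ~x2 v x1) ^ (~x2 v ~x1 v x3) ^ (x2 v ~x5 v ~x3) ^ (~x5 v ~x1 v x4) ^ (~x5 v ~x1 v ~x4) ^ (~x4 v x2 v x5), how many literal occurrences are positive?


Scan each clause for unnegated literals.
Clause 1: 2 positive; Clause 2: 1 positive; Clause 3: 1 positive; Clause 4: 1 positive; Clause 5: 0 positive; Clause 6: 2 positive.
Total positive literal occurrences = 7.

7


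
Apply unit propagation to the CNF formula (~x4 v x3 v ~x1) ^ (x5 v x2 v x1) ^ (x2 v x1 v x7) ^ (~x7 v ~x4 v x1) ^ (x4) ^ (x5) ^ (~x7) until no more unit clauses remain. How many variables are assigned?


Unit propagation repeatedly assigns the literal in any unit clause, then simplifies.
Assignments in order: x4 = T, x5 = T, x7 = F.
No further unit clauses remain.
Total variables assigned = 3.

3


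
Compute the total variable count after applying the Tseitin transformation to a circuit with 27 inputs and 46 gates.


The Tseitin transformation introduces one auxiliary variable per gate.
Total variables = inputs + gates = 27 + 46 = 73.

73


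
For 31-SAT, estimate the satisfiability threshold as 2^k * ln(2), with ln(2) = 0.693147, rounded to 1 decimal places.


Using the asymptotic formula: threshold ~ 2^k * ln(2).
2^31 = 2147483648.
2147483648 * 0.693147 = 1488521848.2.

1488521848.2


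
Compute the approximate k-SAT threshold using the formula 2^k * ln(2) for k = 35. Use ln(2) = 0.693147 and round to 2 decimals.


Using the asymptotic formula: threshold ~ 2^k * ln(2).
2^35 = 34359738368.
34359738368 * 0.693147 = 23816349570.56.

23816349570.56


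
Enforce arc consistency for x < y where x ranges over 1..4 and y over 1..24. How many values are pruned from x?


For the constraint x < y, x needs a supporting value in y's domain.
x can be at most 23 (one less than y's maximum).
Valid x values from domain: 4 out of 4.
Pruned = 4 - 4 = 0.

0


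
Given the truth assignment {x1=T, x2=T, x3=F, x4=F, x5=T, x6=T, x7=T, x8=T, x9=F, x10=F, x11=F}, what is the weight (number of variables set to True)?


The weight is the number of variables assigned True.
True variables: x1, x2, x5, x6, x7, x8.
Weight = 6.

6


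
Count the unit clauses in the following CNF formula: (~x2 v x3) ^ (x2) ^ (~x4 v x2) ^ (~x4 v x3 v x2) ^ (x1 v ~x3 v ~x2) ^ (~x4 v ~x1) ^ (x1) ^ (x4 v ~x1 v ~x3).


A unit clause contains exactly one literal.
Unit clauses found: (x2), (x1).
Count = 2.

2


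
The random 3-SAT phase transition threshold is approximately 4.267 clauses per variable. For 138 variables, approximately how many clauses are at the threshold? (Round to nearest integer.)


The 3-SAT phase transition occurs at approximately 4.267 clauses per variable.
m = 4.267 * 138 = 588.846.
Rounded to nearest integer: 589.

589


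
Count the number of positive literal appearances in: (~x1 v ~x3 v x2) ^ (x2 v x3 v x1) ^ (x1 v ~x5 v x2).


Scan each clause for unnegated literals.
Clause 1: 1 positive; Clause 2: 3 positive; Clause 3: 2 positive.
Total positive literal occurrences = 6.

6


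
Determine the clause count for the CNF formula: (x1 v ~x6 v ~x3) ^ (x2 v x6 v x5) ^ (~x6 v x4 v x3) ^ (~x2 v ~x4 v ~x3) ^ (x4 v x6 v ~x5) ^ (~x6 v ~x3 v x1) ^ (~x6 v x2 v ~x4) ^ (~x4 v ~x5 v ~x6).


Each group enclosed in parentheses joined by ^ is one clause.
Counting the conjuncts: 8 clauses.

8


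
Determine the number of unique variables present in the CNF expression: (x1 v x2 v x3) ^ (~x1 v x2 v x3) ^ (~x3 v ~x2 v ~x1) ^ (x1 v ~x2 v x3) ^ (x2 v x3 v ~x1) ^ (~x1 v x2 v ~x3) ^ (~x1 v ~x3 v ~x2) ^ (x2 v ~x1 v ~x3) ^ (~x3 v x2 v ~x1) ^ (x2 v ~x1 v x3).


Identify each distinct variable in the formula.
Variables found: x1, x2, x3.
Total distinct variables = 3.

3


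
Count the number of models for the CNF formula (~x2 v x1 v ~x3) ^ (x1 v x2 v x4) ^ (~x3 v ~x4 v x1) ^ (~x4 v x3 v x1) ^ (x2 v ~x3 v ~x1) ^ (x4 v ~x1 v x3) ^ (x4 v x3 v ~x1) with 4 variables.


Enumerate all 16 truth assignments over 4 variables.
Test each against every clause.
Satisfying assignments found: 5.

5


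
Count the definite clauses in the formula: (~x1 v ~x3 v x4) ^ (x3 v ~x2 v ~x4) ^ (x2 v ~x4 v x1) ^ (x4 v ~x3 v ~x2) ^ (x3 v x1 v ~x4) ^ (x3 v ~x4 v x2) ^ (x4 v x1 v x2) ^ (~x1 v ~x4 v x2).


A definite clause has exactly one positive literal.
Clause 1: 1 positive -> definite
Clause 2: 1 positive -> definite
Clause 3: 2 positive -> not definite
Clause 4: 1 positive -> definite
Clause 5: 2 positive -> not definite
Clause 6: 2 positive -> not definite
Clause 7: 3 positive -> not definite
Clause 8: 1 positive -> definite
Definite clause count = 4.

4


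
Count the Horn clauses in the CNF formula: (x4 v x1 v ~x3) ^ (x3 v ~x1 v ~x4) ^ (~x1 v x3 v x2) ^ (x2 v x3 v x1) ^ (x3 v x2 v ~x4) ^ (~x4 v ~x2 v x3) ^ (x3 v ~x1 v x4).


A Horn clause has at most one positive literal.
Clause 1: 2 positive lit(s) -> not Horn
Clause 2: 1 positive lit(s) -> Horn
Clause 3: 2 positive lit(s) -> not Horn
Clause 4: 3 positive lit(s) -> not Horn
Clause 5: 2 positive lit(s) -> not Horn
Clause 6: 1 positive lit(s) -> Horn
Clause 7: 2 positive lit(s) -> not Horn
Total Horn clauses = 2.

2


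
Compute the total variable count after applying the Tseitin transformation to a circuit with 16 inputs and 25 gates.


The Tseitin transformation introduces one auxiliary variable per gate.
Total variables = inputs + gates = 16 + 25 = 41.

41


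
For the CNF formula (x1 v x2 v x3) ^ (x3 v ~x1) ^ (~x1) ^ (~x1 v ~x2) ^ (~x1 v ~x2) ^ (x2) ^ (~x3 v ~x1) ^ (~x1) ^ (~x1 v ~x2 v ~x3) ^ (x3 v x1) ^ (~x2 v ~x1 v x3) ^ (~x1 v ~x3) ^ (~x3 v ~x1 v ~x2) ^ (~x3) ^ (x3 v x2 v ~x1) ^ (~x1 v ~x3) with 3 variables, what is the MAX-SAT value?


Enumerate all 8 truth assignments.
For each, count how many of the 16 clauses are satisfied.
The formula is not fully satisfiable, so the maximum is below 16.
Maximum simultaneously satisfiable clauses = 15.

15


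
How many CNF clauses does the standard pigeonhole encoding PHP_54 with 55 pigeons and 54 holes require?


The PHP encoding has two parts:
1) At-least-one-hole clauses: 55 (one per pigeon, each with 54 literals).
2) At-most-one-pigeon-per-hole clauses: 54 holes * C(55,2) = 54 * 1485 = 80190.
Total clauses = 55 + 80190 = 80245.

80245


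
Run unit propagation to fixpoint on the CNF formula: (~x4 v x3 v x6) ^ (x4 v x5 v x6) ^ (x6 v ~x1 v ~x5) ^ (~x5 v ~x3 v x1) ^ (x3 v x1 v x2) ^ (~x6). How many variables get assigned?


Unit propagation repeatedly assigns the literal in any unit clause, then simplifies.
Assignments in order: x6 = F.
No further unit clauses remain.
Total variables assigned = 1.

1


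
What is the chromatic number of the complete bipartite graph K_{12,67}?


K_{12,67} is bipartite by definition: the two parts are independent sets, with every edge crossing between them.
Color all vertices in one part with color 1 and all vertices in the other part with color 2.
Since the graph has at least one edge, one color does not suffice.
Chromatic number = 2.

2


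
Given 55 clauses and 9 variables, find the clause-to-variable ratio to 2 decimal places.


Clause-to-variable ratio = clauses / variables.
55 / 9 = 6.11.

6.11


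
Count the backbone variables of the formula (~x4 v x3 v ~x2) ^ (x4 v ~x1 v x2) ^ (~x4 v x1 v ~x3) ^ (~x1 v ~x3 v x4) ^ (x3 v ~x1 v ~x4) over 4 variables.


Find all satisfying assignments: 8 model(s).
Check which variables have the same value in every model.
No variable is fixed across all models.
Backbone size = 0.

0


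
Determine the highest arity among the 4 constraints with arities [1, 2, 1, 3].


The arities are: 1, 2, 1, 3.
Scan for the maximum value.
Maximum arity = 3.

3


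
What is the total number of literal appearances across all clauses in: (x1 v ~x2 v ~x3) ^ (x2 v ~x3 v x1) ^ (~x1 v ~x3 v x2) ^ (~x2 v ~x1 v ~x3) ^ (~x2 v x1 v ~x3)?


Clause lengths: 3, 3, 3, 3, 3.
Sum = 3 + 3 + 3 + 3 + 3 = 15.

15


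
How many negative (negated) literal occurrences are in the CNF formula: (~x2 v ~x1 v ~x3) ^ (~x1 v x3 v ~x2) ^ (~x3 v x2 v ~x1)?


Scan each clause for negated literals.
Clause 1: 3 negative; Clause 2: 2 negative; Clause 3: 2 negative.
Total negative literal occurrences = 7.

7


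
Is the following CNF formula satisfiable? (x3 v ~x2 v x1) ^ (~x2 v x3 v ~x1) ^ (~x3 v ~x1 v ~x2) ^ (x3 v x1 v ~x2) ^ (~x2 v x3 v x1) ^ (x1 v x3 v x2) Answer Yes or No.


Check all 8 possible truth assignments.
Number of satisfying assignments found: 4.
The formula is satisfiable.

Yes


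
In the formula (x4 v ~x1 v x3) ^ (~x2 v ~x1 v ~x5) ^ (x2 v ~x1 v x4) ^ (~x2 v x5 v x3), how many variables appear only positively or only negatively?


A pure literal appears in only one polarity across all clauses.
Pure literals: x1 (negative only), x3 (positive only), x4 (positive only).
Count = 3.

3


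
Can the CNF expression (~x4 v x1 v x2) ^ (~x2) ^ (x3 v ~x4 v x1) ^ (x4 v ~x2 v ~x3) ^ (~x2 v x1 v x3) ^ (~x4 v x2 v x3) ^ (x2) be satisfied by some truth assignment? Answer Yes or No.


Check all 16 possible truth assignments.
Number of satisfying assignments found: 0.
The formula is unsatisfiable.

No


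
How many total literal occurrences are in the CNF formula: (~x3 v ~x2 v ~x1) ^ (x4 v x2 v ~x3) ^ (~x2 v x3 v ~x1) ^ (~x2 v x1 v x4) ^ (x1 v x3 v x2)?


Clause lengths: 3, 3, 3, 3, 3.
Sum = 3 + 3 + 3 + 3 + 3 = 15.

15


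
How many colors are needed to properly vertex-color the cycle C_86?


A cycle on an even number of vertices is bipartite: alternate two colors around the cycle.
Since 86 is even, two colors suffice, and at least two are needed because the graph has edges.
Chromatic number = 2.

2


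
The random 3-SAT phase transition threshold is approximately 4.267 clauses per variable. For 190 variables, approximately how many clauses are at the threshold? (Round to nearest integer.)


The 3-SAT phase transition occurs at approximately 4.267 clauses per variable.
m = 4.267 * 190 = 810.73.
Rounded to nearest integer: 811.

811


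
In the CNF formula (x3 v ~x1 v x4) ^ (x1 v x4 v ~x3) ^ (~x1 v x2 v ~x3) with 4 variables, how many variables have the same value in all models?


Find all satisfying assignments: 10 model(s).
Check which variables have the same value in every model.
No variable is fixed across all models.
Backbone size = 0.

0


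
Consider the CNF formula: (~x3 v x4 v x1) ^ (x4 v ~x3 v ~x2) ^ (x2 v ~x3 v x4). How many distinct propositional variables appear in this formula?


Identify each distinct variable in the formula.
Variables found: x1, x2, x3, x4.
Total distinct variables = 4.

4


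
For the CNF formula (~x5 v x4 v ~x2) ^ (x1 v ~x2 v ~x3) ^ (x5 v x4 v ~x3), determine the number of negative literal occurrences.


Scan each clause for negated literals.
Clause 1: 2 negative; Clause 2: 2 negative; Clause 3: 1 negative.
Total negative literal occurrences = 5.

5


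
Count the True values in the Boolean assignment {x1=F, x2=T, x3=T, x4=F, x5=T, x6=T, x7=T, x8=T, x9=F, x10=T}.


The weight is the number of variables assigned True.
True variables: x2, x3, x5, x6, x7, x8, x10.
Weight = 7.

7


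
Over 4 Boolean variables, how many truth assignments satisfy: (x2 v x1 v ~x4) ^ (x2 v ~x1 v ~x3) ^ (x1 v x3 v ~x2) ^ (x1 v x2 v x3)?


Enumerate all 16 truth assignments over 4 variables.
Test each against every clause.
Satisfying assignments found: 9.

9


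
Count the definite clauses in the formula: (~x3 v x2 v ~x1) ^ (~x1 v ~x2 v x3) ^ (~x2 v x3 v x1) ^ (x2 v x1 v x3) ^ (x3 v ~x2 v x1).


A definite clause has exactly one positive literal.
Clause 1: 1 positive -> definite
Clause 2: 1 positive -> definite
Clause 3: 2 positive -> not definite
Clause 4: 3 positive -> not definite
Clause 5: 2 positive -> not definite
Definite clause count = 2.

2


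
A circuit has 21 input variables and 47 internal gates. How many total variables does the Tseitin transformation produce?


The Tseitin transformation introduces one auxiliary variable per gate.
Total variables = inputs + gates = 21 + 47 = 68.

68


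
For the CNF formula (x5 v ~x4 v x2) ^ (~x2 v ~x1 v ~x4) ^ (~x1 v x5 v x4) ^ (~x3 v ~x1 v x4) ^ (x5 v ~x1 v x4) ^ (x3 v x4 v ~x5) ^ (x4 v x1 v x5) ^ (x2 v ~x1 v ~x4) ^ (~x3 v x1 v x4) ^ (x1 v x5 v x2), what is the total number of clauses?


Each group enclosed in parentheses joined by ^ is one clause.
Counting the conjuncts: 10 clauses.

10


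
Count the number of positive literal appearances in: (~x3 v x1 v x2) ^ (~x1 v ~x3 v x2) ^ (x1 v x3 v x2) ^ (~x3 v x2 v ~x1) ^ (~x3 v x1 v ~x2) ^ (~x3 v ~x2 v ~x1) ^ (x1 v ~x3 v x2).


Scan each clause for unnegated literals.
Clause 1: 2 positive; Clause 2: 1 positive; Clause 3: 3 positive; Clause 4: 1 positive; Clause 5: 1 positive; Clause 6: 0 positive; Clause 7: 2 positive.
Total positive literal occurrences = 10.

10


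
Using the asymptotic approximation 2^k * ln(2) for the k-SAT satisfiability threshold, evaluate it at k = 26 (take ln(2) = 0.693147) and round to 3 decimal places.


Using the asymptotic formula: threshold ~ 2^k * ln(2).
2^26 = 67108864.
67108864 * 0.693147 = 46516307.755.

46516307.755


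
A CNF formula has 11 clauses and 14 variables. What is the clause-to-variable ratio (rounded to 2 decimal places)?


Clause-to-variable ratio = clauses / variables.
11 / 14 = 0.79.

0.79


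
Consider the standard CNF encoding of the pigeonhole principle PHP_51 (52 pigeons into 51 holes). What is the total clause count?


The PHP encoding has two parts:
1) At-least-one-hole clauses: 52 (one per pigeon, each with 51 literals).
2) At-most-one-pigeon-per-hole clauses: 51 holes * C(52,2) = 51 * 1326 = 67626.
Total clauses = 52 + 67626 = 67678.

67678


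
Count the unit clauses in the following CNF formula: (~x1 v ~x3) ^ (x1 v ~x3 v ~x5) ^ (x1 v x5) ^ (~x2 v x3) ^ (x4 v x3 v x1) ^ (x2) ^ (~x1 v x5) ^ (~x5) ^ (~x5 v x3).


A unit clause contains exactly one literal.
Unit clauses found: (x2), (~x5).
Count = 2.

2


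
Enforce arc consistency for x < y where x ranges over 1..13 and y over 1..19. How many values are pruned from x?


For the constraint x < y, x needs a supporting value in y's domain.
x can be at most 18 (one less than y's maximum).
Valid x values from domain: 13 out of 13.
Pruned = 13 - 13 = 0.

0


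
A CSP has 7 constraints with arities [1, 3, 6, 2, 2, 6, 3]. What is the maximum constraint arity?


The arities are: 1, 3, 6, 2, 2, 6, 3.
Scan for the maximum value.
Maximum arity = 6.

6


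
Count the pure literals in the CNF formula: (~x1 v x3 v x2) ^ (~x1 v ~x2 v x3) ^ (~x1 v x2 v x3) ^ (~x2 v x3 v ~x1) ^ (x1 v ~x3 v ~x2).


A pure literal appears in only one polarity across all clauses.
No pure literals found.
Count = 0.

0


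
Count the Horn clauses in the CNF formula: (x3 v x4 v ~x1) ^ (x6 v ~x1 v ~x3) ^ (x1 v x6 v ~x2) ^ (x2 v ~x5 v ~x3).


A Horn clause has at most one positive literal.
Clause 1: 2 positive lit(s) -> not Horn
Clause 2: 1 positive lit(s) -> Horn
Clause 3: 2 positive lit(s) -> not Horn
Clause 4: 1 positive lit(s) -> Horn
Total Horn clauses = 2.

2


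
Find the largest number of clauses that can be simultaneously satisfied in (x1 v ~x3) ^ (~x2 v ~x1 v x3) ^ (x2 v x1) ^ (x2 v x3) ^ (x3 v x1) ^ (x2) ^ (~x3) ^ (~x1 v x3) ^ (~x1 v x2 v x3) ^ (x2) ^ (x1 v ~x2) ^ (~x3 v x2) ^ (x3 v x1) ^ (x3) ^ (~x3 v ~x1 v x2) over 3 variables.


Enumerate all 8 truth assignments.
For each, count how many of the 15 clauses are satisfied.
The formula is not fully satisfiable, so the maximum is below 15.
Maximum simultaneously satisfiable clauses = 14.

14


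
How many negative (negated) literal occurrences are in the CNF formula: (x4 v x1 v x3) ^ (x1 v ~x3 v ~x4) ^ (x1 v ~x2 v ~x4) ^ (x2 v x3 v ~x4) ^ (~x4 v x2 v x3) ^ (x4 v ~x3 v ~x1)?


Scan each clause for negated literals.
Clause 1: 0 negative; Clause 2: 2 negative; Clause 3: 2 negative; Clause 4: 1 negative; Clause 5: 1 negative; Clause 6: 2 negative.
Total negative literal occurrences = 8.

8


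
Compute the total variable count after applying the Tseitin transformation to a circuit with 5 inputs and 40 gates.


The Tseitin transformation introduces one auxiliary variable per gate.
Total variables = inputs + gates = 5 + 40 = 45.

45


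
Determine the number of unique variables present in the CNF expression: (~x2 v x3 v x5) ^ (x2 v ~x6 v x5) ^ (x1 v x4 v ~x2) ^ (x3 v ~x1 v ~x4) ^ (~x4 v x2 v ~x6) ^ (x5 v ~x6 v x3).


Identify each distinct variable in the formula.
Variables found: x1, x2, x3, x4, x5, x6.
Total distinct variables = 6.

6


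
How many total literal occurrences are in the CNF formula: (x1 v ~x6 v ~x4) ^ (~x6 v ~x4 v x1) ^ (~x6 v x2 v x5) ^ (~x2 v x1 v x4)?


Clause lengths: 3, 3, 3, 3.
Sum = 3 + 3 + 3 + 3 = 12.

12


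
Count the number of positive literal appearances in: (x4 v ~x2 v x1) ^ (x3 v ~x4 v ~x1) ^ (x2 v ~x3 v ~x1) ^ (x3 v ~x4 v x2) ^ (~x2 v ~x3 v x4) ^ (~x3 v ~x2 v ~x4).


Scan each clause for unnegated literals.
Clause 1: 2 positive; Clause 2: 1 positive; Clause 3: 1 positive; Clause 4: 2 positive; Clause 5: 1 positive; Clause 6: 0 positive.
Total positive literal occurrences = 7.

7


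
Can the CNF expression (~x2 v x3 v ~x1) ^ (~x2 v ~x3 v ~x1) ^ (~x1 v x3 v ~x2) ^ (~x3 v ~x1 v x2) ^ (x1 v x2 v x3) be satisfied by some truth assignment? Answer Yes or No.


Check all 8 possible truth assignments.
Number of satisfying assignments found: 4.
The formula is satisfiable.

Yes


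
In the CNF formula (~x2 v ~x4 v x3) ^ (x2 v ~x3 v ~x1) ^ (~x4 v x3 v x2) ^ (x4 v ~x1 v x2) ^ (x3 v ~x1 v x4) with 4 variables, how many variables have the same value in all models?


Find all satisfying assignments: 8 model(s).
Check which variables have the same value in every model.
No variable is fixed across all models.
Backbone size = 0.

0


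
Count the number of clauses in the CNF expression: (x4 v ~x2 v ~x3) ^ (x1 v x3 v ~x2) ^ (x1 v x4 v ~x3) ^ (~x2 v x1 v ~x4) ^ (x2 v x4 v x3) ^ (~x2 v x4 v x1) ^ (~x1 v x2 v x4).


Each group enclosed in parentheses joined by ^ is one clause.
Counting the conjuncts: 7 clauses.

7


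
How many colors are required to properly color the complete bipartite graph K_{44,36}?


K_{44,36} is bipartite by definition: the two parts are independent sets, with every edge crossing between them.
Color all vertices in one part with color 1 and all vertices in the other part with color 2.
Since the graph has at least one edge, one color does not suffice.
Chromatic number = 2.

2


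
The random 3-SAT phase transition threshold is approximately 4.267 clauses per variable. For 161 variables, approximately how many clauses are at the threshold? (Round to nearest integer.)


The 3-SAT phase transition occurs at approximately 4.267 clauses per variable.
m = 4.267 * 161 = 686.987.
Rounded to nearest integer: 687.

687


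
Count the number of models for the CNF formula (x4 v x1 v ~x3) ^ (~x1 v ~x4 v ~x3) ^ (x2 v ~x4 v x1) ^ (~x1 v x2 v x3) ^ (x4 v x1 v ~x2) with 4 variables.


Enumerate all 16 truth assignments over 4 variables.
Test each against every clause.
Satisfying assignments found: 7.

7


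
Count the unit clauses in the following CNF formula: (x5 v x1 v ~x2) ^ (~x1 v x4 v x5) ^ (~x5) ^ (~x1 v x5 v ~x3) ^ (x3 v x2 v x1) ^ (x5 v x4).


A unit clause contains exactly one literal.
Unit clauses found: (~x5).
Count = 1.

1


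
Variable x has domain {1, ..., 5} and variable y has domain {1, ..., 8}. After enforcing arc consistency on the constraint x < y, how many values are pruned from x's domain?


For the constraint x < y, x needs a supporting value in y's domain.
x can be at most 7 (one less than y's maximum).
Valid x values from domain: 5 out of 5.
Pruned = 5 - 5 = 0.

0


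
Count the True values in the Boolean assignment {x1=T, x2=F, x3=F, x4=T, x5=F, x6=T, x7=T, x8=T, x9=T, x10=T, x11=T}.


The weight is the number of variables assigned True.
True variables: x1, x4, x6, x7, x8, x9, x10, x11.
Weight = 8.

8


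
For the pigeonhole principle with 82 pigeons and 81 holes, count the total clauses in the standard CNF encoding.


The PHP encoding has two parts:
1) At-least-one-hole clauses: 82 (one per pigeon, each with 81 literals).
2) At-most-one-pigeon-per-hole clauses: 81 holes * C(82,2) = 81 * 3321 = 269001.
Total clauses = 82 + 269001 = 269083.

269083


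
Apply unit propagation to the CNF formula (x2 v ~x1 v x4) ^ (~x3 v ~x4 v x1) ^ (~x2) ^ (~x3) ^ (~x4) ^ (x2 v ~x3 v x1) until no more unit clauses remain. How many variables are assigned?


Unit propagation repeatedly assigns the literal in any unit clause, then simplifies.
Assignments in order: x2 = F, x3 = F, x4 = F, x1 = F.
No further unit clauses remain.
Total variables assigned = 4.

4


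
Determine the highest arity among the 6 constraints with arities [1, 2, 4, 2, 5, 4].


The arities are: 1, 2, 4, 2, 5, 4.
Scan for the maximum value.
Maximum arity = 5.

5


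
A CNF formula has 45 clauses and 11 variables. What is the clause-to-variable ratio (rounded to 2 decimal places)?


Clause-to-variable ratio = clauses / variables.
45 / 11 = 4.09.

4.09


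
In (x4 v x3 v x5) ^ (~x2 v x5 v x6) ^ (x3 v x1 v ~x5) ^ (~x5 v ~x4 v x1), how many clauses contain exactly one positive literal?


A definite clause has exactly one positive literal.
Clause 1: 3 positive -> not definite
Clause 2: 2 positive -> not definite
Clause 3: 2 positive -> not definite
Clause 4: 1 positive -> definite
Definite clause count = 1.

1


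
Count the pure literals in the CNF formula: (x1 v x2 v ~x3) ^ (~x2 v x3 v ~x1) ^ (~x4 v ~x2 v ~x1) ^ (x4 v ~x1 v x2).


A pure literal appears in only one polarity across all clauses.
No pure literals found.
Count = 0.

0


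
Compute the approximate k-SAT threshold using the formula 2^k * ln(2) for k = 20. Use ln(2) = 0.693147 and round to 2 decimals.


Using the asymptotic formula: threshold ~ 2^k * ln(2).
2^20 = 1048576.
1048576 * 0.693147 = 726817.31.

726817.31


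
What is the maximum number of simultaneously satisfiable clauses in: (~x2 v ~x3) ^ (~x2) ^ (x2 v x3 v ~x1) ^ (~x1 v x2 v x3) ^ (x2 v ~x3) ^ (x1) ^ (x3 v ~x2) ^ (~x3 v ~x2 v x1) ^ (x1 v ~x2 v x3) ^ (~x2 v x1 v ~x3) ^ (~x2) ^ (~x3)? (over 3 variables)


Enumerate all 8 truth assignments.
For each, count how many of the 12 clauses are satisfied.
The formula is not fully satisfiable, so the maximum is below 12.
Maximum simultaneously satisfiable clauses = 11.

11
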